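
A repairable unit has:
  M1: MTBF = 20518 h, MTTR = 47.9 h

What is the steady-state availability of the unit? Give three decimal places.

0.998

A(M1) = MTBF/(MTBF+MTTR) = 20518/(20518+47.9) = 0.998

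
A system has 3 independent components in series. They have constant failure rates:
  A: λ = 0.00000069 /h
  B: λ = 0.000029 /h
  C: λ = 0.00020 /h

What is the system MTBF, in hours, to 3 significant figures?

Series of exponential components: λ_sys = Σ λ_i
λ_sys = 0.00000069 + 0.000029 + 0.00020 = 2.2969e-04 /h
MTBF = 1 / λ_sys = 4350 h

4350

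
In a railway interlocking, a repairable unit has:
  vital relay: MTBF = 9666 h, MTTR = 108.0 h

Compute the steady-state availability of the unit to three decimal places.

A(vital relay) = MTBF/(MTBF+MTTR) = 9666/(9666+108.0) = 0.989

0.989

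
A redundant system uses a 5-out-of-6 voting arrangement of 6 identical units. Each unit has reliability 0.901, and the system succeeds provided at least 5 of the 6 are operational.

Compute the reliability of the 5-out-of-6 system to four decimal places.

R = Σ_{i=5}^{6} C(6,i) p^i (1−p)^{6−i} with p = 0.901
C(6,5)·0.901^5·0.099^1 = 0.352704
C(6,6)·0.901^6·0.099^0 = 0.534994
Sum = 0.8877

0.8877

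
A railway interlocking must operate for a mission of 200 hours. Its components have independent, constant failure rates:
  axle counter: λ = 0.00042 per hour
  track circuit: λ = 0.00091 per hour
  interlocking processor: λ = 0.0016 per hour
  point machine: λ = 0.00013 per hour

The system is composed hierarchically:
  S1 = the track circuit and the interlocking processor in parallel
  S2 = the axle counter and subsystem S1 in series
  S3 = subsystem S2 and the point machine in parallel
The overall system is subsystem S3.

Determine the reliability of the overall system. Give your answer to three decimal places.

0.997

R(axle counter) = exp(−0.00042 × 200) = 0.91943
R(track circuit) = exp(−0.00091 × 200) = 0.83360
R(interlocking processor) = exp(−0.0016 × 200) = 0.72615
R(point machine) = exp(−0.00013 × 200) = 0.97434
Parallel (track circuit and interlocking processor): 1 − (1 − 0.83360)(1 − 0.72615) = 0.95443
Series (axle counter and [0.95443]): 0.91943 × 0.95443 = 0.87753
Parallel ([0.87753] and point machine): 1 − (1 − 0.87753)(1 − 0.97434) = 0.997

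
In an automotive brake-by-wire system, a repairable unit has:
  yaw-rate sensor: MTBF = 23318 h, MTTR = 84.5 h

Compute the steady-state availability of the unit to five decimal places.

A(yaw-rate sensor) = MTBF/(MTBF+MTTR) = 23318/(23318+84.5) = 0.99639

0.99639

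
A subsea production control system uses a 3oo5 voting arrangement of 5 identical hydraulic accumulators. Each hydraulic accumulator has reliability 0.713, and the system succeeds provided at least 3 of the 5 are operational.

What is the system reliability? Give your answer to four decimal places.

R = Σ_{i=3}^{5} C(5,i) p^i (1−p)^{5−i} with p = 0.713
C(5,3)·0.713^3·0.287^2 = 0.298561
C(5,4)·0.713^4·0.287^1 = 0.370860
C(5,5)·0.713^5·0.287^0 = 0.184267
Sum = 0.8537

0.8537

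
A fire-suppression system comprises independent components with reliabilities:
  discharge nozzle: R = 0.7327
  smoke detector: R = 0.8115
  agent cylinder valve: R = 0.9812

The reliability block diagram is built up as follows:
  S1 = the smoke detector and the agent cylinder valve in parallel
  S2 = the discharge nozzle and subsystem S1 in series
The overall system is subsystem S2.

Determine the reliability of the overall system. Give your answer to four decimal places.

Parallel (smoke detector and agent cylinder valve): 1 − (1 − 0.811500)(1 − 0.981200) = 0.996456
Series (discharge nozzle and [0.996456]): 0.732700 × 0.996456 = 0.7301

0.7301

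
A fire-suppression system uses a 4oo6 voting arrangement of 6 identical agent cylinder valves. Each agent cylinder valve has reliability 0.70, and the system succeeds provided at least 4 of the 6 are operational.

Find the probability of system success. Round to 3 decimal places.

R = Σ_{i=4}^{6} C(6,i) p^i (1−p)^{6−i} with p = 0.70
C(6,4)·0.70^4·0.30^2 = 0.32414
C(6,5)·0.70^5·0.30^1 = 0.30253
C(6,6)·0.70^6·0.30^0 = 0.11765
Sum = 0.744

0.744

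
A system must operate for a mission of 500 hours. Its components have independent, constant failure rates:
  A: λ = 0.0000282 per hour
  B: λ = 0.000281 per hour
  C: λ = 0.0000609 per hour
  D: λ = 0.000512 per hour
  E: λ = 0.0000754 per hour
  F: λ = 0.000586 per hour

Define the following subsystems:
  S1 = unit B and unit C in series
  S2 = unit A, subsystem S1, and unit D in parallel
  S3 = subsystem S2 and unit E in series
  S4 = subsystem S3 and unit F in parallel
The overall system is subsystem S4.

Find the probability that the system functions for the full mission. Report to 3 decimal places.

0.990

R(A) = exp(−0.0000282 × 500) = 0.98600
R(B) = exp(−0.000281 × 500) = 0.86892
R(C) = exp(−0.0000609 × 500) = 0.97001
R(D) = exp(−0.000512 × 500) = 0.77414
R(E) = exp(−0.0000754 × 500) = 0.96300
R(F) = exp(−0.000586 × 500) = 0.74602
Series (B and C): 0.86892 × 0.97001 = 0.84286
Parallel (A, [0.84286], and D): 1 − (1 − 0.98600)(1 − 0.84286)(1 − 0.77414) = 0.99950
Series ([0.99950] and E): 0.99950 × 0.96300 = 0.96252
Parallel ([0.96252] and F): 1 − (1 − 0.96252)(1 − 0.74602) = 0.990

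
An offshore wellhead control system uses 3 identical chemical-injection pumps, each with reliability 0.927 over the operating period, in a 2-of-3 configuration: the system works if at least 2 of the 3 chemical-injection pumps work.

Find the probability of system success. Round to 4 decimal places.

0.9848

R = Σ_{i=2}^{3} C(3,i) p^i (1−p)^{3−i} with p = 0.927
C(3,2)·0.927^2·0.073^1 = 0.188193
C(3,3)·0.927^3·0.073^0 = 0.796598
Sum = 0.9848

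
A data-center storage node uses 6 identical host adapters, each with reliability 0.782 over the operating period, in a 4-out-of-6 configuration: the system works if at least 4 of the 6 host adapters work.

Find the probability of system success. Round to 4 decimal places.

0.8778

R = Σ_{i=4}^{6} C(6,i) p^i (1−p)^{6−i} with p = 0.782
C(6,4)·0.782^4·0.218^2 = 0.266582
C(6,5)·0.782^5·0.218^1 = 0.382509
C(6,6)·0.782^6·0.218^0 = 0.228686
Sum = 0.8778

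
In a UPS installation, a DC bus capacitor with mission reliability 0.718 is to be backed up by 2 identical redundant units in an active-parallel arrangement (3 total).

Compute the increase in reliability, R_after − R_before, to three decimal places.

R_before = 0.718
R_after = 1 − (1 − 0.718)^3 = 0.978
ΔR = 0.978 − 0.718 = 0.260

0.260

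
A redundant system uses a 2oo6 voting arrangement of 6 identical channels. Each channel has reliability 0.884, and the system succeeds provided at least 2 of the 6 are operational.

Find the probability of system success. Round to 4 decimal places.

0.9999

R = Σ_{i=2}^{6} C(6,i) p^i (1−p)^{6−i} with p = 0.884
C(6,2)·0.884^2·0.116^4 = 0.002122
C(6,3)·0.884^3·0.116^3 = 0.021566
C(6,4)·0.884^4·0.116^2 = 0.123258
C(6,5)·0.884^5·0.116^1 = 0.375725
C(6,6)·0.884^6·0.116^0 = 0.477214
Sum = 0.9999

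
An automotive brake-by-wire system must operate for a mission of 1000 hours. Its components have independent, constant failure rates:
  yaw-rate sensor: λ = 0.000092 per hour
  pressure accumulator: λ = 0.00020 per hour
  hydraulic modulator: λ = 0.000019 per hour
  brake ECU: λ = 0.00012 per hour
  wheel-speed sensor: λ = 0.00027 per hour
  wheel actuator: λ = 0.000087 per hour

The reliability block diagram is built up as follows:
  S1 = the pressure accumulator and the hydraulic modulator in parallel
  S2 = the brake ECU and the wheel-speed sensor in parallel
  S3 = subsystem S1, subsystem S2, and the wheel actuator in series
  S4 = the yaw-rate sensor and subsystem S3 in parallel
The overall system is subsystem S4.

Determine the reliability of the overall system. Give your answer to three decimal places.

R(yaw-rate sensor) = exp(−0.000092 × 1000) = 0.91211
R(pressure accumulator) = exp(−0.00020 × 1000) = 0.81873
R(hydraulic modulator) = exp(−0.000019 × 1000) = 0.98118
R(brake ECU) = exp(−0.00012 × 1000) = 0.88692
R(wheel-speed sensor) = exp(−0.00027 × 1000) = 0.76338
R(wheel actuator) = exp(−0.000087 × 1000) = 0.91668
Parallel (pressure accumulator and hydraulic modulator): 1 − (1 − 0.81873)(1 − 0.98118) = 0.99659
Parallel (brake ECU and wheel-speed sensor): 1 − (1 − 0.88692)(1 − 0.76338) = 0.97324
Series ([0.99659], [0.97324], and wheel actuator): 0.99659 × 0.97324 × 0.91668 = 0.88911
Parallel (yaw-rate sensor and [0.88911]): 1 − (1 − 0.91211)(1 − 0.88911) = 0.990

0.990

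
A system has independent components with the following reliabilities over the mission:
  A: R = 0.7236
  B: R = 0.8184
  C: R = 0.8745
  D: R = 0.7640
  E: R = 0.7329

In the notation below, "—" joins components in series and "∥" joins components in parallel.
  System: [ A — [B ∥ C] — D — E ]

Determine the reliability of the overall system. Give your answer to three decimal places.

Parallel (B and C): 1 − (1 − 0.81840)(1 − 0.87450) = 0.97721
Series (A, [0.97721], D, and E): 0.72360 × 0.97721 × 0.76400 × 0.73290 = 0.396

0.396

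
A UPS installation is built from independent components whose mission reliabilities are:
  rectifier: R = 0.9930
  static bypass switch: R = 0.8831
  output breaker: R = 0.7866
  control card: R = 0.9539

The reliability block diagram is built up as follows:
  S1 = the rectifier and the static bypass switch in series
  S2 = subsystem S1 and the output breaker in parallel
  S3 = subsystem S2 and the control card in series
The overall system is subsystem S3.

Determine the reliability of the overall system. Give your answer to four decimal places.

0.9288

Series (rectifier and static bypass switch): 0.993000 × 0.883100 = 0.876918
Parallel ([0.876918] and output breaker): 1 − (1 − 0.876918)(1 − 0.786600) = 0.973734
Series ([0.973734] and control card): 0.973734 × 0.953900 = 0.9288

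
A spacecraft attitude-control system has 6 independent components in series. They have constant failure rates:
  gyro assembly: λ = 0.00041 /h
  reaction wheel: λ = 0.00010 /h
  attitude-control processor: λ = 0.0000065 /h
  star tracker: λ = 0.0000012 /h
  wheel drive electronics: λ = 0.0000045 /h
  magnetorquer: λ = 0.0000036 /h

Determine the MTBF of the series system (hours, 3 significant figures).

Series of exponential components: λ_sys = Σ λ_i
λ_sys = 0.00041 + 0.00010 + 0.0000065 + 0.0000012 + 0.0000045 + 0.0000036 = 5.2580e-04 /h
MTBF = 1 / λ_sys = 1900 h

1900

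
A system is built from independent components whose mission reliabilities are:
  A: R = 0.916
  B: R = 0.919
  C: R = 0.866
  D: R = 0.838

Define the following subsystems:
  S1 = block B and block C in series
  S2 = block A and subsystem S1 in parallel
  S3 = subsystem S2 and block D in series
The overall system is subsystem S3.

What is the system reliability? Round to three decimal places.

0.824

Series (B and C): 0.91900 × 0.86600 = 0.79585
Parallel (A and [0.79585]): 1 − (1 − 0.91600)(1 − 0.79585) = 0.98285
Series ([0.98285] and D): 0.98285 × 0.83800 = 0.824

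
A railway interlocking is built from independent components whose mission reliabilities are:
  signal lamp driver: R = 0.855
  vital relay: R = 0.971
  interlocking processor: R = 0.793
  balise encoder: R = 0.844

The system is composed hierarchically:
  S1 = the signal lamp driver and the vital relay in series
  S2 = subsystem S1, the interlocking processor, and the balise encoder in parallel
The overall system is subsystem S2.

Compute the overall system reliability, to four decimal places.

0.9945

Series (signal lamp driver and vital relay): 0.855000 × 0.971000 = 0.830205
Parallel ([0.830205], interlocking processor, and balise encoder): 1 − (1 − 0.830205)(1 − 0.793000)(1 − 0.844000) = 0.9945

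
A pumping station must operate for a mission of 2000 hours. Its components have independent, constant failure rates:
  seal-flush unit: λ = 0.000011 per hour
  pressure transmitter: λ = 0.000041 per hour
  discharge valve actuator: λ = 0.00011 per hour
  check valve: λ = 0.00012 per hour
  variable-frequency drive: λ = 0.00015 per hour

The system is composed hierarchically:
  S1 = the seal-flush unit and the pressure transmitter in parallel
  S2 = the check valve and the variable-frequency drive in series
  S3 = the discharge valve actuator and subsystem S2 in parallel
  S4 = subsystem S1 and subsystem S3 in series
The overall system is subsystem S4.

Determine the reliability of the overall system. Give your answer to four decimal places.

R(seal-flush unit) = exp(−0.000011 × 2000) = 0.978240
R(pressure transmitter) = exp(−0.000041 × 2000) = 0.921272
R(discharge valve actuator) = exp(−0.00011 × 2000) = 0.802519
R(check valve) = exp(−0.00012 × 2000) = 0.786628
R(variable-frequency drive) = exp(−0.00015 × 2000) = 0.740818
Parallel (seal-flush unit and pressure transmitter): 1 − (1 − 0.978240)(1 − 0.921272) = 0.998287
Series (check valve and variable-frequency drive): 0.786628 × 0.740818 = 0.582748
Parallel (discharge valve actuator and [0.582748]): 1 − (1 − 0.802519)(1 − 0.582748) = 0.917601
Series ([0.998287] and [0.917601]): 0.998287 × 0.917601 = 0.9160

0.9160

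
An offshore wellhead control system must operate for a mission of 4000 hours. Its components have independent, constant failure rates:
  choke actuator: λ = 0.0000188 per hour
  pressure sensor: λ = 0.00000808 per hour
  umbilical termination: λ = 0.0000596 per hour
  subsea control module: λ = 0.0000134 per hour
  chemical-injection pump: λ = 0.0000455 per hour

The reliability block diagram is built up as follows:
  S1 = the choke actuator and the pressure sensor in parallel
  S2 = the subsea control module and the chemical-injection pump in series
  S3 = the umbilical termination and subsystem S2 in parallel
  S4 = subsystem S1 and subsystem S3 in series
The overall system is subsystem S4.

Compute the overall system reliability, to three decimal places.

R(choke actuator) = exp(−0.0000188 × 4000) = 0.92756
R(pressure sensor) = exp(−0.00000808 × 4000) = 0.96820
R(umbilical termination) = exp(−0.0000596 × 4000) = 0.78789
R(subsea control module) = exp(−0.0000134 × 4000) = 0.94781
R(chemical-injection pump) = exp(−0.0000455 × 4000) = 0.83360
Parallel (choke actuator and pressure sensor): 1 − (1 − 0.92756)(1 − 0.96820) = 0.99770
Series (subsea control module and chemical-injection pump): 0.94781 × 0.83360 = 0.79009
Parallel (umbilical termination and [0.79009]): 1 − (1 − 0.78789)(1 − 0.79009) = 0.95548
Series ([0.99770] and [0.95548]): 0.99770 × 0.95548 = 0.953

0.953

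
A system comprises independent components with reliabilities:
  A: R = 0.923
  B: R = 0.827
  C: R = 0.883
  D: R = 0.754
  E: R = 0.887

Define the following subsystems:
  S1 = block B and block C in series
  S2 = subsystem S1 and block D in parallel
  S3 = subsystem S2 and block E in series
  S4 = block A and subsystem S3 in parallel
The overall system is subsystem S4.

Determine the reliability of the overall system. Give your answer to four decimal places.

0.9868

Series (B and C): 0.827000 × 0.883000 = 0.730241
Parallel ([0.730241] and D): 1 − (1 − 0.730241)(1 − 0.754000) = 0.933639
Series ([0.933639] and E): 0.933639 × 0.887000 = 0.828138
Parallel (A and [0.828138]): 1 − (1 − 0.923000)(1 − 0.828138) = 0.9868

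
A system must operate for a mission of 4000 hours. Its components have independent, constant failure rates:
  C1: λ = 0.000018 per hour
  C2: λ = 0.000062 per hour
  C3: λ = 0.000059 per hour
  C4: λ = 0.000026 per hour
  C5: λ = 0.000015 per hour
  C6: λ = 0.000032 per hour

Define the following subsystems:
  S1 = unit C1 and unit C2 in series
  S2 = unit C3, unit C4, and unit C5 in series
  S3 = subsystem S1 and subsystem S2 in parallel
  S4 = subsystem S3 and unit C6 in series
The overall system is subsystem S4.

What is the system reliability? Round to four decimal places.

0.8004

R(C1) = exp(−0.000018 × 4000) = 0.930531
R(C2) = exp(−0.000062 × 4000) = 0.780360
R(C3) = exp(−0.000059 × 4000) = 0.789781
R(C4) = exp(−0.000026 × 4000) = 0.901225
R(C5) = exp(−0.000015 × 4000) = 0.941765
R(C6) = exp(−0.000032 × 4000) = 0.879853
Series (C1 and C2): 0.930531 × 0.780360 = 0.726149
Series (C3, C4, and C5): 0.789781 × 0.901225 × 0.941765 = 0.670320
Parallel ([0.726149] and [0.670320]): 1 − (1 − 0.726149)(1 − 0.670320) = 0.909717
Series ([0.909717] and C6): 0.909717 × 0.879853 = 0.8004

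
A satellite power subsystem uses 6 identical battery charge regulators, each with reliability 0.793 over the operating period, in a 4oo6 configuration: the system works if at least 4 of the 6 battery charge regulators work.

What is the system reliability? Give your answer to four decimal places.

0.8923

R = Σ_{i=4}^{6} C(6,i) p^i (1−p)^{6−i} with p = 0.793
C(6,4)·0.793^4·0.207^2 = 0.254170
C(6,5)·0.793^5·0.207^1 = 0.389482
C(6,6)·0.793^6·0.207^0 = 0.248679
Sum = 0.8923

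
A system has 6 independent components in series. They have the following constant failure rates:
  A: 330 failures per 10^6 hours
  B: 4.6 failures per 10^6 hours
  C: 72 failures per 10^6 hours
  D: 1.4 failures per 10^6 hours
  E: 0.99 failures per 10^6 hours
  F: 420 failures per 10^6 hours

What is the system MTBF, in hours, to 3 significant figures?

Series of exponential components: λ_sys = Σ λ_i
λ_sys = 0.00033 + 0.0000046 + 0.000072 + 0.0000014 + 0.00000099 + 0.00042 = 8.2899e-04 /h
MTBF = 1 / λ_sys = 1210 h

1210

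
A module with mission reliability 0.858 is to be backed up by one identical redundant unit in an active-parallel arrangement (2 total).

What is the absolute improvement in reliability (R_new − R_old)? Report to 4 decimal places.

0.1218

R_before = 0.858
R_after = 1 − (1 − 0.858)^2 = 0.9798
ΔR = 0.9798 − 0.858 = 0.1218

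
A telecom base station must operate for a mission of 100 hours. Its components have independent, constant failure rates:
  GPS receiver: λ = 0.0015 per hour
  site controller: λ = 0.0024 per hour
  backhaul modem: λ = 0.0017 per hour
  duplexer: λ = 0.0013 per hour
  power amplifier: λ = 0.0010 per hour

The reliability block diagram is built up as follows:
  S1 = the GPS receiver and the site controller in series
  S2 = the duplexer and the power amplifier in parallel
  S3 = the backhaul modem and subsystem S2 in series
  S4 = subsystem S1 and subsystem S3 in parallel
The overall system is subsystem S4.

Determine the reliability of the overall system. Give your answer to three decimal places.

0.946

R(GPS receiver) = exp(−0.0015 × 100) = 0.86071
R(site controller) = exp(−0.0024 × 100) = 0.78663
R(backhaul modem) = exp(−0.0017 × 100) = 0.84366
R(duplexer) = exp(−0.0013 × 100) = 0.87810
R(power amplifier) = exp(−0.0010 × 100) = 0.90484
Series (GPS receiver and site controller): 0.86071 × 0.78663 = 0.67706
Parallel (duplexer and power amplifier): 1 − (1 − 0.87810)(1 − 0.90484) = 0.98840
Series (backhaul modem and [0.98840]): 0.84366 × 0.98840 = 0.83387
Parallel ([0.67706] and [0.83387]): 1 − (1 − 0.67706)(1 − 0.83387) = 0.946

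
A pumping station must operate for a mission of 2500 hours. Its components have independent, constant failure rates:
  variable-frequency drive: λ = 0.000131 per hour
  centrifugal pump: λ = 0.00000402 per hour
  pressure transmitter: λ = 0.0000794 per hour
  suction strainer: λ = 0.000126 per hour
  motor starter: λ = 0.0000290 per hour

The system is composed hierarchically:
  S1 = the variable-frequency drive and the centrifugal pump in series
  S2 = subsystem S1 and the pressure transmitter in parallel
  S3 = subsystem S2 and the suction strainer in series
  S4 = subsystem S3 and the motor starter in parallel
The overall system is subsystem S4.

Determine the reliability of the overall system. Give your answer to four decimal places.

0.9785

R(variable-frequency drive) = exp(−0.000131 × 2500) = 0.720723
R(centrifugal pump) = exp(−0.00000402 × 2500) = 0.990000
R(pressure transmitter) = exp(−0.0000794 × 2500) = 0.819960
R(suction strainer) = exp(−0.000126 × 2500) = 0.729789
R(motor starter) = exp(−0.0000290 × 2500) = 0.930066
Series (variable-frequency drive and centrifugal pump): 0.720723 × 0.990000 = 0.713516
Parallel ([0.713516] and pressure transmitter): 1 − (1 − 0.713516)(1 − 0.819960) = 0.948421
Series ([0.948421] and suction strainer): 0.948421 × 0.729789 = 0.692147
Parallel ([0.692147] and motor starter): 1 − (1 − 0.692147)(1 − 0.930066) = 0.9785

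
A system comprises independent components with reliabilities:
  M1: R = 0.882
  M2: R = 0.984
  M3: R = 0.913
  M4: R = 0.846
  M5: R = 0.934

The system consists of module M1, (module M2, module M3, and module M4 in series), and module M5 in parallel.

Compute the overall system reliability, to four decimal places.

Series (M2, M3, and M4): 0.984000 × 0.913000 × 0.846000 = 0.760040
Parallel (M1, [0.760040], and M5): 1 − (1 − 0.882000)(1 − 0.760040)(1 − 0.934000) = 0.9981

0.9981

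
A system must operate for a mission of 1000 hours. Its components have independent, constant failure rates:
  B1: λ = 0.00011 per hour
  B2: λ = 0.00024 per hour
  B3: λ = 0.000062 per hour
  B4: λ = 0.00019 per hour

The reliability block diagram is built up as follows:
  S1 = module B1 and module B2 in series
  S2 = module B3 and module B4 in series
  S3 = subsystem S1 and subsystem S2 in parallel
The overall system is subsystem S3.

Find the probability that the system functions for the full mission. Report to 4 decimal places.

R(B1) = exp(−0.00011 × 1000) = 0.895834
R(B2) = exp(−0.00024 × 1000) = 0.786628
R(B3) = exp(−0.000062 × 1000) = 0.939883
R(B4) = exp(−0.00019 × 1000) = 0.826959
Series (B1 and B2): 0.895834 × 0.786628 = 0.704688
Series (B3 and B4): 0.939883 × 0.826959 = 0.777245
Parallel ([0.704688] and [0.777245]): 1 − (1 − 0.704688)(1 − 0.777245) = 0.9342

0.9342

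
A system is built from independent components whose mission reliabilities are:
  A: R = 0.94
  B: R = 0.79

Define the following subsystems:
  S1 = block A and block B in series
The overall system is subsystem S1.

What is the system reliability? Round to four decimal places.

0.7426

Series (A and B): 0.940000 × 0.790000 = 0.7426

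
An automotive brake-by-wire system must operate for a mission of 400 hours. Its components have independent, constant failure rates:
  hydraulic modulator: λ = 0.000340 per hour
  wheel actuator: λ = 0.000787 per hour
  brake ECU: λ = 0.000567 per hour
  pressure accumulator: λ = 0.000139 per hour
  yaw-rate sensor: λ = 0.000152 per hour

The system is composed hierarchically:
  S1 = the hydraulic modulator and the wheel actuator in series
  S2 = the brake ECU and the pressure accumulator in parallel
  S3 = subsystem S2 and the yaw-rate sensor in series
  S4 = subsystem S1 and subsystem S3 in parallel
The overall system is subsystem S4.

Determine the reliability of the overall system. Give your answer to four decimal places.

R(hydraulic modulator) = exp(−0.000340 × 400) = 0.872843
R(wheel actuator) = exp(−0.000787 × 400) = 0.729935
R(brake ECU) = exp(−0.000567 × 400) = 0.797080
R(pressure accumulator) = exp(−0.000139 × 400) = 0.945917
R(yaw-rate sensor) = exp(−0.000152 × 400) = 0.941011
Series (hydraulic modulator and wheel actuator): 0.872843 × 0.729935 = 0.637119
Parallel (brake ECU and pressure accumulator): 1 − (1 − 0.797080)(1 − 0.945917) = 0.989025
Series ([0.989025] and yaw-rate sensor): 0.989025 × 0.941011 = 0.930683
Parallel ([0.637119] and [0.930683]): 1 − (1 − 0.637119)(1 − 0.930683) = 0.9748

0.9748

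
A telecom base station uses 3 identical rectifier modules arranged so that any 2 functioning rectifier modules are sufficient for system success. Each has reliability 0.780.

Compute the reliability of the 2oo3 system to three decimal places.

R = Σ_{i=2}^{3} C(3,i) p^i (1−p)^{3−i} with p = 0.780
C(3,2)·0.780^2·0.220^1 = 0.40154
C(3,3)·0.780^3·0.220^0 = 0.47455
Sum = 0.876

0.876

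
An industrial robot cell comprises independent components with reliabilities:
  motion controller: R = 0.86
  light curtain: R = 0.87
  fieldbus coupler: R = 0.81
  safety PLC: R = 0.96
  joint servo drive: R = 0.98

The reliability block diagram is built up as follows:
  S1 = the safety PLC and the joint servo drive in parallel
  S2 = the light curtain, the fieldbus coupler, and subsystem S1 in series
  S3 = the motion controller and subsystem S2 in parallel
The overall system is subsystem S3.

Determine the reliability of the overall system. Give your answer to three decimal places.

Parallel (safety PLC and joint servo drive): 1 − (1 − 0.96000)(1 − 0.98000) = 0.99920
Series (light curtain, fieldbus coupler, and [0.99920]): 0.87000 × 0.81000 × 0.99920 = 0.70414
Parallel (motion controller and [0.70414]): 1 − (1 − 0.86000)(1 − 0.70414) = 0.959

0.959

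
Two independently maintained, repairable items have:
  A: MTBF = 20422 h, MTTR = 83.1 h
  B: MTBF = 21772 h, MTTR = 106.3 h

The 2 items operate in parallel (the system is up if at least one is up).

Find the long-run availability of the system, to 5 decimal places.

0.99998

A(A) = MTBF/(MTBF+MTTR) = 20422/(20422+83.1) = 0.995947
A(B) = MTBF/(MTBF+MTTR) = 21772/(21772+106.3) = 0.995141
Parallel availability: 1 − (1 − 0.995947)(1 − 0.995141) = 0.99998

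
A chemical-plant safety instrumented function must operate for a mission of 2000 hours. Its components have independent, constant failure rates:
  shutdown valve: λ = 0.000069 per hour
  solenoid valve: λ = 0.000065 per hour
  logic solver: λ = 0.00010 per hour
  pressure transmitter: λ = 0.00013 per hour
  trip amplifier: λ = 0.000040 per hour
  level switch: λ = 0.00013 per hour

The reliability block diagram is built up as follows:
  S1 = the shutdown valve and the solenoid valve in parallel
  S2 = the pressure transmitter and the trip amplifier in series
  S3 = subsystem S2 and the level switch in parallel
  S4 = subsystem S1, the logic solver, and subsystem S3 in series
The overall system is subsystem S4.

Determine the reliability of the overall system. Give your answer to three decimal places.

R(shutdown valve) = exp(−0.000069 × 2000) = 0.87110
R(solenoid valve) = exp(−0.000065 × 2000) = 0.87810
R(logic solver) = exp(−0.00010 × 2000) = 0.81873
R(pressure transmitter) = exp(−0.00013 × 2000) = 0.77105
R(trip amplifier) = exp(−0.000040 × 2000) = 0.92312
R(level switch) = exp(−0.00013 × 2000) = 0.77105
Parallel (shutdown valve and solenoid valve): 1 − (1 − 0.87110)(1 − 0.87810) = 0.98429
Series (pressure transmitter and trip amplifier): 0.77105 × 0.92312 = 0.71177
Parallel ([0.71177] and level switch): 1 − (1 − 0.71177)(1 − 0.77105) = 0.93401
Series ([0.98429], logic solver, and [0.93401]): 0.98429 × 0.81873 × 0.93401 = 0.753

0.753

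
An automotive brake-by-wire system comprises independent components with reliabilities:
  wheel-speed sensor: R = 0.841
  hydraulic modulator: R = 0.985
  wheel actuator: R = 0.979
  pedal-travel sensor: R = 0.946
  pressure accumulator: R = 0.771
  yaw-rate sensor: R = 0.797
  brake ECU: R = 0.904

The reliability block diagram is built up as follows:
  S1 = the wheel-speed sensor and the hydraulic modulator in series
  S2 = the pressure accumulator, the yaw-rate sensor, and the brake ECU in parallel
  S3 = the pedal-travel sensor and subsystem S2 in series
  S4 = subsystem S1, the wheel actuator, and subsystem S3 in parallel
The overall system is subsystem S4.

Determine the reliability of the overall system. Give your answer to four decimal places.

Series (wheel-speed sensor and hydraulic modulator): 0.841000 × 0.985000 = 0.828385
Parallel (pressure accumulator, yaw-rate sensor, and brake ECU): 1 − (1 − 0.771000)(1 − 0.797000)(1 − 0.904000) = 0.995537
Series (pedal-travel sensor and [0.995537]): 0.946000 × 0.995537 = 0.941778
Parallel ([0.828385], wheel actuator, and [0.941778]): 1 − (1 − 0.828385)(1 − 0.979000)(1 − 0.941778) = 0.9998

0.9998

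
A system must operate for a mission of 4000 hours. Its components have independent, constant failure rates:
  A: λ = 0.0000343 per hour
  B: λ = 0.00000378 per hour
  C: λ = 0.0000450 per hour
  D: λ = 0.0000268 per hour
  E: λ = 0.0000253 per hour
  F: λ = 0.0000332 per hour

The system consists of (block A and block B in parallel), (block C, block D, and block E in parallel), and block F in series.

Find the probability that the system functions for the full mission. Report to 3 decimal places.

R(A) = exp(−0.0000343 × 4000) = 0.87180
R(B) = exp(−0.00000378 × 4000) = 0.98499
R(C) = exp(−0.0000450 × 4000) = 0.83527
R(D) = exp(−0.0000268 × 4000) = 0.89835
R(E) = exp(−0.0000253 × 4000) = 0.90375
R(F) = exp(−0.0000332 × 4000) = 0.87564
Parallel (A and B): 1 − (1 − 0.87180)(1 − 0.98499) = 0.99808
Parallel (C, D, and E): 1 − (1 − 0.83527)(1 − 0.89835)(1 − 0.90375) = 0.99839
Series ([0.99808], [0.99839], and F): 0.99808 × 0.99839 × 0.87564 = 0.873

0.873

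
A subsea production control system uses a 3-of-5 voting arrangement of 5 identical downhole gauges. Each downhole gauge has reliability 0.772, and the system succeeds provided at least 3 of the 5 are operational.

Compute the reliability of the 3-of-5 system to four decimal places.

R = Σ_{i=3}^{5} C(5,i) p^i (1−p)^{5−i} with p = 0.772
C(5,3)·0.772^3·0.228^2 = 0.239178
C(5,4)·0.772^4·0.228^1 = 0.404924
C(5,5)·0.772^5·0.228^0 = 0.274212
Sum = 0.9183

0.9183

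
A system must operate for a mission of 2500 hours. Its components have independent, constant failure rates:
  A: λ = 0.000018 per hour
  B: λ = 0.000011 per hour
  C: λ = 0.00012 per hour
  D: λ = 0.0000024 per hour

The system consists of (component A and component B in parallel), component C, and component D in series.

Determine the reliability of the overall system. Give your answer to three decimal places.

0.736

R(A) = exp(−0.000018 × 2500) = 0.95600
R(B) = exp(−0.000011 × 2500) = 0.97287
R(C) = exp(−0.00012 × 2500) = 0.74082
R(D) = exp(−0.0000024 × 2500) = 0.99402
Parallel (A and B): 1 − (1 − 0.95600)(1 − 0.97287) = 0.99881
Series ([0.99881], C, and D): 0.99881 × 0.74082 × 0.99402 = 0.736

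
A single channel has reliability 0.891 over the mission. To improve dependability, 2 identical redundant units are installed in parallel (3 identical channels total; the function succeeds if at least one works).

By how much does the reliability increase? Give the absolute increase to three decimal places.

0.108

R_before = 0.891
R_after = 1 − (1 − 0.891)^3 = 0.999
ΔR = 0.999 − 0.891 = 0.108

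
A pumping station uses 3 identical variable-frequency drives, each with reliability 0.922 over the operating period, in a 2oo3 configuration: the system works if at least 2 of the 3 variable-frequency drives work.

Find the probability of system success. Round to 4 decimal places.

R = Σ_{i=2}^{3} C(3,i) p^i (1−p)^{3−i} with p = 0.922
C(3,2)·0.922^2·0.078^1 = 0.198920
C(3,3)·0.922^3·0.078^0 = 0.783777
Sum = 0.9827

0.9827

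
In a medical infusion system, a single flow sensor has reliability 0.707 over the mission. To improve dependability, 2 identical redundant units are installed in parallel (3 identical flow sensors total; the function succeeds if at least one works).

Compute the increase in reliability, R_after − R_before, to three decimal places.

R_before = 0.707
R_after = 1 − (1 − 0.707)^3 = 0.975
ΔR = 0.975 − 0.707 = 0.268

0.268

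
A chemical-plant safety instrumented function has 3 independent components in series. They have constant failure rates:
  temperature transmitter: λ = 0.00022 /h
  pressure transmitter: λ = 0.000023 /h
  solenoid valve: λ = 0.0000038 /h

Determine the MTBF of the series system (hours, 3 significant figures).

Series of exponential components: λ_sys = Σ λ_i
λ_sys = 0.00022 + 0.000023 + 0.0000038 = 2.4680e-04 /h
MTBF = 1 / λ_sys = 4050 h

4050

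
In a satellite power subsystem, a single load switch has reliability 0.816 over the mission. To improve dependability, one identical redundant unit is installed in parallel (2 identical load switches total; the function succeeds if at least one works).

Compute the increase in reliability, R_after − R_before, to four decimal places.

R_before = 0.816
R_after = 1 − (1 − 0.816)^2 = 0.9661
ΔR = 0.9661 − 0.816 = 0.1501

0.1501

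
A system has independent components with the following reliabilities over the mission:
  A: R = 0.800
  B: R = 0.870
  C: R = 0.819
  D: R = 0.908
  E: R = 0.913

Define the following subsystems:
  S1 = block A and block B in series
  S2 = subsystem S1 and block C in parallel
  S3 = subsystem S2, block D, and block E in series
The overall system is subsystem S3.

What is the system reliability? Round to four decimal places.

0.7834

Series (A and B): 0.800000 × 0.870000 = 0.696000
Parallel ([0.696000] and C): 1 − (1 − 0.696000)(1 − 0.819000) = 0.944976
Series ([0.944976], D, and E): 0.944976 × 0.908000 × 0.913000 = 0.7834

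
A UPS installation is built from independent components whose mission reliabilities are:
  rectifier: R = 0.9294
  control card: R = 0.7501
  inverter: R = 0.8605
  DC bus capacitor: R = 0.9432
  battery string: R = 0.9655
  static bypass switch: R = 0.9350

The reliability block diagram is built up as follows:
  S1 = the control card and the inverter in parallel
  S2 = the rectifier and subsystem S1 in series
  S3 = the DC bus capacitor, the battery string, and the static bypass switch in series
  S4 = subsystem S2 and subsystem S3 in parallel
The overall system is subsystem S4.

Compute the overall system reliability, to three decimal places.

0.985

Parallel (control card and inverter): 1 − (1 − 0.75010)(1 − 0.86050) = 0.96514
Series (rectifier and [0.96514]): 0.92940 × 0.96514 = 0.89700
Series (DC bus capacitor, battery string, and static bypass switch): 0.94320 × 0.96550 × 0.93500 = 0.85147
Parallel ([0.89700] and [0.85147]): 1 − (1 − 0.89700)(1 − 0.85147) = 0.985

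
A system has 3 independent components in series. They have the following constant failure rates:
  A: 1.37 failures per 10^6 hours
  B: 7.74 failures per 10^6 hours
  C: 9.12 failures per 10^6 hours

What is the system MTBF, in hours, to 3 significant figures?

54900

Series of exponential components: λ_sys = Σ λ_i
λ_sys = 0.00000137 + 0.00000774 + 0.00000912 = 1.8230e-05 /h
MTBF = 1 / λ_sys = 54900 h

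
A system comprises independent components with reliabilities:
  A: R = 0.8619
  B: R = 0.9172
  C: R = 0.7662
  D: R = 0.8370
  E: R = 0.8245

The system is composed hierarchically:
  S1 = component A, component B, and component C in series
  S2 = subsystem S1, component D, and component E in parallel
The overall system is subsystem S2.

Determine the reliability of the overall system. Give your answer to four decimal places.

0.9887

Series (A, B, and C): 0.861900 × 0.917200 × 0.766200 = 0.605708
Parallel ([0.605708], D, and E): 1 − (1 − 0.605708)(1 − 0.837000)(1 − 0.824500) = 0.9887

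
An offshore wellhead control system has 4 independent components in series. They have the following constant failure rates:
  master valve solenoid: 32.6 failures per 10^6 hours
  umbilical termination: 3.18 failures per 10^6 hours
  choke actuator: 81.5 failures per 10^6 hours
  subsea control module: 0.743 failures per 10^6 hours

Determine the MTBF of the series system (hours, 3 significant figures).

8470

Series of exponential components: λ_sys = Σ λ_i
λ_sys = 0.0000326 + 0.00000318 + 0.0000815 + 0.000000743 = 1.1802e-04 /h
MTBF = 1 / λ_sys = 8470 h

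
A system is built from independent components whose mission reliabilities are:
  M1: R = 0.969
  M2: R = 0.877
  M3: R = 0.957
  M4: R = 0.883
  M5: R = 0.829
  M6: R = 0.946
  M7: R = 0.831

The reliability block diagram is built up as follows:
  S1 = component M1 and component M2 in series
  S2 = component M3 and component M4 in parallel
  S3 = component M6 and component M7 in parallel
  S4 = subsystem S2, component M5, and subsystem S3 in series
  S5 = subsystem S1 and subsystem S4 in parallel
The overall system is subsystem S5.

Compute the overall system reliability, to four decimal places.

Series (M1 and M2): 0.969000 × 0.877000 = 0.849813
Parallel (M3 and M4): 1 − (1 − 0.957000)(1 − 0.883000) = 0.994969
Parallel (M6 and M7): 1 − (1 − 0.946000)(1 − 0.831000) = 0.990874
Series ([0.994969], M5, and [0.990874]): 0.994969 × 0.829000 × 0.990874 = 0.817302
Parallel ([0.849813] and [0.817302]): 1 − (1 − 0.849813)(1 − 0.817302) = 0.9726

0.9726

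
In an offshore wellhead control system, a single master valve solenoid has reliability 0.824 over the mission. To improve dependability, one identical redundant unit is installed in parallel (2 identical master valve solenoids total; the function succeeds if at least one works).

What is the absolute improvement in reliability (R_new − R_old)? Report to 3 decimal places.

R_before = 0.824
R_after = 1 − (1 − 0.824)^2 = 0.969
ΔR = 0.969 − 0.824 = 0.145

0.145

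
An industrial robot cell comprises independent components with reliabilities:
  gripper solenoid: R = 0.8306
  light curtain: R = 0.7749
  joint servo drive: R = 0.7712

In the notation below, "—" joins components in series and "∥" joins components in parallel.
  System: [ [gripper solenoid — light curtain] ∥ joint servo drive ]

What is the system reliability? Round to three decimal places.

0.918

Series (gripper solenoid and light curtain): 0.83060 × 0.77490 = 0.64363
Parallel ([0.64363] and joint servo drive): 1 − (1 − 0.64363)(1 − 0.77120) = 0.918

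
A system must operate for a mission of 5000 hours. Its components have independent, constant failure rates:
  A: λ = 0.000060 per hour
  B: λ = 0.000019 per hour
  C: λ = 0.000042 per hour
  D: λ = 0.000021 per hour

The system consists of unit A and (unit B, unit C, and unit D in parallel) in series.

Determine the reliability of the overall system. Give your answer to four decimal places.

0.7396

R(A) = exp(−0.000060 × 5000) = 0.740818
R(B) = exp(−0.000019 × 5000) = 0.909373
R(C) = exp(−0.000042 × 5000) = 0.810584
R(D) = exp(−0.000021 × 5000) = 0.900325
Parallel (B, C, and D): 1 − (1 − 0.909373)(1 − 0.810584)(1 − 0.900325) = 0.998289
Series (A and [0.998289]): 0.740818 × 0.998289 = 0.7396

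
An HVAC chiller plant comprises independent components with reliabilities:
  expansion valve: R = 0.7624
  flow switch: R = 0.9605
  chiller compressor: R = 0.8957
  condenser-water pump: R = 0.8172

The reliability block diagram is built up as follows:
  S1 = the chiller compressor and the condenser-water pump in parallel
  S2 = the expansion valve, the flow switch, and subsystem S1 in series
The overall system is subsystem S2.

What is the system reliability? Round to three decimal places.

Parallel (chiller compressor and condenser-water pump): 1 − (1 − 0.89570)(1 − 0.81720) = 0.98093
Series (expansion valve, flow switch, and [0.98093]): 0.76240 × 0.96050 × 0.98093 = 0.718

0.718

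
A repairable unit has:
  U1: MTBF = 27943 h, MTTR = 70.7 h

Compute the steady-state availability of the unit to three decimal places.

A(U1) = MTBF/(MTBF+MTTR) = 27943/(27943+70.7) = 0.997

0.997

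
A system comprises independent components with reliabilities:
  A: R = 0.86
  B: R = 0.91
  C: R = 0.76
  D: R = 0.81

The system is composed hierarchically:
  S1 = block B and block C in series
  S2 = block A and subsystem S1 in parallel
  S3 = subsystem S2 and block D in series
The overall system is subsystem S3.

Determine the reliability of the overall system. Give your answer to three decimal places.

Series (B and C): 0.91000 × 0.76000 = 0.69160
Parallel (A and [0.69160]): 1 − (1 − 0.86000)(1 − 0.69160) = 0.95682
Series ([0.95682] and D): 0.95682 × 0.81000 = 0.775

0.775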